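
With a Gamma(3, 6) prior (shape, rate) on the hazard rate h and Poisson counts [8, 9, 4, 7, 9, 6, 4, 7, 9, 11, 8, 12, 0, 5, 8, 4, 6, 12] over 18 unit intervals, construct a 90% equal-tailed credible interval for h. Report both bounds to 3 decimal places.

[4.737, 6.310]

Posterior: Gamma(3+129, 6+18) = Gamma(132, 24) (shape, rate).
Equal-tailed 90% interval: Gamma(132, 24) quantiles at 0.05 and 0.95.
Posterior mean ≈ 5.500, SD ≈ 0.479; a Normal approximation gives roughly [4.713, 6.287].
Exact: lower = 4.737; upper = 6.310.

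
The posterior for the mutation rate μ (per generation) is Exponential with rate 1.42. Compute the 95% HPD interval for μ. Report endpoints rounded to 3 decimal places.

The exponential density is strictly decreasing on [0, ∞), so the HPD interval is anchored at 0: [0, q] with P(μ ≤ q) = 0.95.
q = −ln(1 − 0.95) / 1.42 = 2.9957 / 1.42 = 2.110.

[0.000, 2.110]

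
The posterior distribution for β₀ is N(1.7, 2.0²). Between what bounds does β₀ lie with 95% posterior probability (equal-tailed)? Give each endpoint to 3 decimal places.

[-2.220, 5.620]

The posterior is symmetric, so the 95% equal-tailed interval is β₀ = 1.7 ± z·2.0 with z = 1.960.
Half-width: 1.960 × 2.0 = 3.920.
1.7 − 3.920 = -2.220; 1.7 + 3.920 = 5.620.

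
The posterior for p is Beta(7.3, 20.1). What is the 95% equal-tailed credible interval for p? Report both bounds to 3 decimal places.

[0.122, 0.443]

Posterior: Beta(7.3, 20.1).
Equal-tailed 95% interval: the 0.025 and 0.975 quantiles of Beta(7.3, 20.1).
Posterior mean ≈ 0.266, SD ≈ 0.083; a Normal approximation gives roughly [0.104, 0.429].
Exact: F⁻¹(0.025) = 0.122; F⁻¹(0.975) = 0.443.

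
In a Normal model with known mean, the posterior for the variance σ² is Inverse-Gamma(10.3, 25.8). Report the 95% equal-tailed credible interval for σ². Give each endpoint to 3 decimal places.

[1.476, 5.157]

Inverse-Gamma(10.3, 25.8) quantiles: F⁻¹(0.025) and F⁻¹(0.975).
Equivalently, 1/σ² ~ Gamma(10.3, rate = 25.8); invert its 0.975 and 0.025 quantiles.
Posterior mean ≈ 2.774, SD ≈ 0.963; a Normal approximation gives roughly [0.887, 4.662].
Exact: lower = 1.476; upper = 5.157.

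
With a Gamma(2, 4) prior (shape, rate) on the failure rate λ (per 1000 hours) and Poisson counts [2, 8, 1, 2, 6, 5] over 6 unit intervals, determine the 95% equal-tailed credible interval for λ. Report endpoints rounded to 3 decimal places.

[1.698, 3.690]

Posterior: Gamma(2+24, 4+6) = Gamma(26, 10) (shape, rate).
Equal-tailed 95% interval: Gamma(26, 10) quantiles at 0.025 and 0.975.
Posterior mean ≈ 2.600, SD ≈ 0.510; a Normal approximation gives roughly [1.601, 3.599].
Exact: lower = 1.698; upper = 3.690.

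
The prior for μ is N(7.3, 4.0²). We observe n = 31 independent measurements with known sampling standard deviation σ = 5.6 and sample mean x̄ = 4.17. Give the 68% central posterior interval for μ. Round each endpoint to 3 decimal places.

[3.386, 5.326]

Posterior precision = 1/4.0² + 31/5.6² = 0.0625 + 0.9885 = 1.0510, so posterior SD = 0.9754.
Posterior mean = (7.3/4.0² + 31·4.17/5.6²) / 1.0510 = 4.3561.
Interval: 4.3561 ± 0.994 × 0.9754 → [3.386, 5.326].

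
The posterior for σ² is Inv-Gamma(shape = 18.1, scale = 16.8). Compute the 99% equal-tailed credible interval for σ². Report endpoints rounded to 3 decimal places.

[0.543, 1.864]

Inverse-Gamma(18.1, 16.8) quantiles: F⁻¹(0.005) and F⁻¹(0.995).
Equivalently, 1/σ² ~ Gamma(18.1, rate = 16.8); invert its 0.995 and 0.005 quantiles.
Posterior mean ≈ 0.982, SD ≈ 0.245; a Normal approximation gives roughly [0.352, 1.613].
Exact: lower = 0.543; upper = 1.864.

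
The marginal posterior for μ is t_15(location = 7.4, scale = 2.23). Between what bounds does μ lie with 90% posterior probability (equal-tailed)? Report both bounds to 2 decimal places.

[3.49, 11.31]

The t_15 distribution is symmetric; the 90% interval is 7.4 ± t·2.23 with t_{0.95,15} = 1.753.
Half-width: 1.753 × 2.23 = 3.91.
7.4 − 3.91 = 3.49; 7.4 + 3.91 = 11.31.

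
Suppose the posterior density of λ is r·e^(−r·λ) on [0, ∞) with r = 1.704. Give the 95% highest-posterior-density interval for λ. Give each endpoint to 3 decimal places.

The exponential density is strictly decreasing on [0, ∞), so the HPD interval is anchored at 0: [0, q] with P(λ ≤ q) = 0.95.
q = −ln(1 − 0.95) / 1.704 = 2.9957 / 1.704 = 1.758.

[0.000, 1.758]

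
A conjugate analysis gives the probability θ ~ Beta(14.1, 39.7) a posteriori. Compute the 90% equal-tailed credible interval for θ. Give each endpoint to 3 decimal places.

[0.170, 0.365]

Posterior: Beta(14.1, 39.7).
Equal-tailed 90% interval: the 0.05 and 0.95 quantiles of Beta(14.1, 39.7).
Posterior mean ≈ 0.262, SD ≈ 0.059; a Normal approximation gives roughly [0.164, 0.360].
Exact: F⁻¹(0.05) = 0.170; F⁻¹(0.95) = 0.365.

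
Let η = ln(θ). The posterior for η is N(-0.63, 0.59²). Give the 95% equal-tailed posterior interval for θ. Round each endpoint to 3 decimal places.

On the log scale the 95% interval is -0.63 ± 1.960 × 0.59 = [-1.7864, 0.5264].
Exponentiate: [e^-1.7864, e^0.5264] = [0.168, 1.693].

[0.168, 1.693]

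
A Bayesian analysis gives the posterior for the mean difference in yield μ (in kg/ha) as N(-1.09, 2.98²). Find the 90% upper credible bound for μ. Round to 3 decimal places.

Need U with P(μ ≤ U) = 0.90: U = -1.09 + z_{0.1}·2.98.
z = 1.282; U = -1.09 + 1.282 × 2.98 = 2.729.

2.729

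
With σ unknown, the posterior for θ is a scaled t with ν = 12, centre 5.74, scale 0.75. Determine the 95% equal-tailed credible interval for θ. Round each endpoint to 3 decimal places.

The t_12 distribution is symmetric; the 95% interval is 5.74 ± t·0.75 with t_{0.975,12} = 2.179.
Half-width: 2.179 × 0.75 = 1.634.
5.74 − 1.634 = 4.106; 5.74 + 1.634 = 7.374.

[4.106, 7.374]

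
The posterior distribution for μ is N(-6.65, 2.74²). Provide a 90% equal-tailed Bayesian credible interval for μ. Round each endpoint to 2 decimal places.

The posterior is symmetric, so the 90% equal-tailed interval is μ = -6.65 ± z·2.74 with z = 1.645.
Half-width: 1.645 × 2.74 = 4.51.
-6.65 − 4.51 = -11.16; -6.65 + 4.51 = -2.14.

[-11.16, -2.14]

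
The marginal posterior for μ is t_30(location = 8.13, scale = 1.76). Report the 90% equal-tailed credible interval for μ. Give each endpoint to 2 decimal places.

[5.14, 11.12]

The t_30 distribution is symmetric; the 90% interval is 8.13 ± t·1.76 with t_{0.95,30} = 1.697.
Half-width: 1.697 × 1.76 = 2.99.
8.13 − 2.99 = 5.14; 8.13 + 2.99 = 11.12.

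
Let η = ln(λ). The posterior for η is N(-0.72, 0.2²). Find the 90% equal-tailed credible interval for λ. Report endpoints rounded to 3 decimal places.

On the log scale the 90% interval is -0.72 ± 1.645 × 0.2 = [-1.0490, -0.3910].
Exponentiate: [e^-1.0490, e^-0.3910] = [0.350, 0.676].

[0.350, 0.676]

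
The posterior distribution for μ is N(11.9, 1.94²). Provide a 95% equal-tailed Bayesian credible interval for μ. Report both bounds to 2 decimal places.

The posterior is symmetric, so the 95% equal-tailed interval is μ = 11.9 ± z·1.94 with z = 1.960.
Half-width: 1.960 × 1.94 = 3.80.
11.9 − 3.80 = 8.10; 11.9 + 3.80 = 15.70.

[8.10, 15.70]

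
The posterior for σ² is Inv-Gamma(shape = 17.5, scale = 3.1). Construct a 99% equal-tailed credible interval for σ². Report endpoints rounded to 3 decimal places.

[0.103, 0.361]

Inverse-Gamma(17.5, 3.1) quantiles: F⁻¹(0.005) and F⁻¹(0.995).
Equivalently, 1/σ² ~ Gamma(17.5, rate = 3.1); invert its 0.995 and 0.005 quantiles.
Posterior mean ≈ 0.188, SD ≈ 0.048; a Normal approximation gives roughly [0.065, 0.311].
Exact: lower = 0.103; upper = 0.361.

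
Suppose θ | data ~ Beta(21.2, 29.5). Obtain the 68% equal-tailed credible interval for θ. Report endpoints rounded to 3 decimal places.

[0.349, 0.487]

Posterior: Beta(21.2, 29.5).
Equal-tailed 68% interval: the 0.16 and 0.84 quantiles of Beta(21.2, 29.5).
Posterior mean ≈ 0.418, SD ≈ 0.069; a Normal approximation gives roughly [0.350, 0.486].
Exact: F⁻¹(0.16) = 0.349; F⁻¹(0.84) = 0.487.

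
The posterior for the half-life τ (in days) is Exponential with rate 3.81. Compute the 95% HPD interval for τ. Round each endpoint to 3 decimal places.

The exponential density is strictly decreasing on [0, ∞), so the HPD interval is anchored at 0: [0, q] with P(τ ≤ q) = 0.95.
q = −ln(1 − 0.95) / 3.81 = 2.9957 / 3.81 = 0.786.

[0.000, 0.786]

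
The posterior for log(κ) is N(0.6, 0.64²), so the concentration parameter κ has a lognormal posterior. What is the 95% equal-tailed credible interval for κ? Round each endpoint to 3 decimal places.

[0.520, 6.388]

On the log scale the 95% interval is 0.6 ± 1.960 × 0.64 = [-0.6544, 1.8544].
Exponentiate: [e^-0.6544, e^1.8544] = [0.520, 6.388].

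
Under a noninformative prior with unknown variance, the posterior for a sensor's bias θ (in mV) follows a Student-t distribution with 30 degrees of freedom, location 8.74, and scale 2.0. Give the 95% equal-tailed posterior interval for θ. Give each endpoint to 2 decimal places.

[4.66, 12.82]

The t_30 distribution is symmetric; the 95% interval is 8.74 ± t·2.0 with t_{0.975,30} = 2.042.
Half-width: 2.042 × 2.0 = 4.08.
8.74 − 4.08 = 4.66; 8.74 + 4.08 = 12.82.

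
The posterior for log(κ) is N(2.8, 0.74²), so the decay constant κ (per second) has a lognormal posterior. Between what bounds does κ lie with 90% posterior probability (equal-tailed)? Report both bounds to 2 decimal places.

[4.87, 55.54]

On the log scale the 90% interval is 2.8 ± 1.645 × 0.74 = [1.5828, 4.0172].
Exponentiate: [e^1.5828, e^4.0172] = [4.87, 55.54].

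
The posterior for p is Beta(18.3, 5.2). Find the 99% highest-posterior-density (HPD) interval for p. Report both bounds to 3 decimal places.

[0.546, 0.954]

The posterior is unimodal and skewed, so the HPD interval has equal density at both endpoints and is the shortest 99% interval.
Solving f(0.546) = f(0.954) with F(0.954) − F(0.546) = 0.99 gives [0.546, 0.954].
For comparison, the equal-tailed interval is [0.528, 0.944]; the HPD is narrower and shifted toward the mode.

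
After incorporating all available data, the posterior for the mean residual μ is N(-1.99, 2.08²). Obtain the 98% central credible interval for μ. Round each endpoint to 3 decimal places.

The posterior is symmetric, so the 98% equal-tailed interval is μ = -1.99 ± z·2.08 with z = 2.326.
Half-width: 2.326 × 2.08 = 4.839.
-1.99 − 4.839 = -6.829; -1.99 + 4.839 = 2.849.

[-6.829, 2.849]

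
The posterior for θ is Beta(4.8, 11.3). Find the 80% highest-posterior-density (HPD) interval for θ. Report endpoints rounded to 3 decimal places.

[0.144, 0.427]

The posterior is unimodal and skewed, so the HPD interval has equal density at both endpoints and is the shortest 80% interval.
Solving f(0.144) = f(0.427) with F(0.427) − F(0.144) = 0.80 gives [0.144, 0.427].
For comparison, the equal-tailed interval is [0.160, 0.447]; the HPD is narrower and shifted toward the mode.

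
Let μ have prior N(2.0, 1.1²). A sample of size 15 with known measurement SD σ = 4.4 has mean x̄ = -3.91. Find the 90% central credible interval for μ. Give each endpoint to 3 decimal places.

Posterior precision = 1/1.1² + 15/4.4² = 0.8264 + 0.7748 = 1.6012, so posterior SD = 0.7903.
Posterior mean = (2.0/1.1² + 15·-3.91/4.4²) / 1.6012 = -0.8597.
Interval: -0.8597 ± 1.645 × 0.7903 → [-2.160, 0.440].

[-2.160, 0.440]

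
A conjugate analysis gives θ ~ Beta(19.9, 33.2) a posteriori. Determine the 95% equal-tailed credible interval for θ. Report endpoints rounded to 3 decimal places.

[0.251, 0.508]

Posterior: Beta(19.9, 33.2).
Equal-tailed 95% interval: the 0.025 and 0.975 quantiles of Beta(19.9, 33.2).
Posterior mean ≈ 0.375, SD ≈ 0.066; a Normal approximation gives roughly [0.246, 0.504].
Exact: F⁻¹(0.025) = 0.251; F⁻¹(0.975) = 0.508.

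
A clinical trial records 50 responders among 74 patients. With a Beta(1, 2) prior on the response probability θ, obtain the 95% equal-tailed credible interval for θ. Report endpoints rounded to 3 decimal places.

Posterior: Beta(1+50, 2+24) = Beta(51, 26).
Equal-tailed 95% interval: the 0.025 and 0.975 quantiles of Beta(51, 26).
Posterior mean ≈ 0.662, SD ≈ 0.054; a Normal approximation gives roughly [0.557, 0.767].
Exact: F⁻¹(0.025) = 0.554; F⁻¹(0.975) = 0.763.

[0.554, 0.763]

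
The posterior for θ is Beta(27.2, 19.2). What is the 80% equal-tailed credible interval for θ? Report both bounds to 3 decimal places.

Posterior: Beta(27.2, 19.2).
Equal-tailed 80% interval: the 0.1 and 0.9 quantiles of Beta(27.2, 19.2).
Posterior mean ≈ 0.586, SD ≈ 0.072; a Normal approximation gives roughly [0.495, 0.678].
Exact: F⁻¹(0.1) = 0.493; F⁻¹(0.9) = 0.678.

[0.493, 0.678]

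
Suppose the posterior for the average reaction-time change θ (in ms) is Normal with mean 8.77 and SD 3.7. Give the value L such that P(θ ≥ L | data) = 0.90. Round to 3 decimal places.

4.028

Need L with P(θ ≥ L) = 0.90: L = 8.77 − z_{0.1}·3.7.
z = 1.282; L = 8.77 − 1.282 × 3.7 = 4.028.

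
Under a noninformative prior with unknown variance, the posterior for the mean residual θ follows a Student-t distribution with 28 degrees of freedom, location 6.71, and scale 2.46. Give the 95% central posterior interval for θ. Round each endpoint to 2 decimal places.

[1.67, 11.75]

The t_28 distribution is symmetric; the 95% interval is 6.71 ± t·2.46 with t_{0.975,28} = 2.048.
Half-width: 2.048 × 2.46 = 5.04.
6.71 − 5.04 = 1.67; 6.71 + 5.04 = 11.75.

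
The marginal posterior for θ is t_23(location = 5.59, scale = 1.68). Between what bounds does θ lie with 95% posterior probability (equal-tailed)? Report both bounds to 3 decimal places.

[2.115, 9.065]

The t_23 distribution is symmetric; the 95% interval is 5.59 ± t·1.68 with t_{0.975,23} = 2.069.
Half-width: 2.069 × 1.68 = 3.475.
5.59 − 3.475 = 2.115; 5.59 + 3.475 = 9.065.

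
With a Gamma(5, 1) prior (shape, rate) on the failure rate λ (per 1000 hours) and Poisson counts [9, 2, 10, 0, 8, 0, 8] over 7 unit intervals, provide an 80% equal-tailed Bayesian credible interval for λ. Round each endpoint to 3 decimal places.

[4.242, 6.311]

Posterior: Gamma(5+37, 1+7) = Gamma(42, 8) (shape, rate).
Equal-tailed 80% interval: Gamma(42, 8) quantiles at 0.1 and 0.9.
Posterior mean ≈ 5.250, SD ≈ 0.810; a Normal approximation gives roughly [4.212, 6.288].
Exact: lower = 4.242; upper = 6.311.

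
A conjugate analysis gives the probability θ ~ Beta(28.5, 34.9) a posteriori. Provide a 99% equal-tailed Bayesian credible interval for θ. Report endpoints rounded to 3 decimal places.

[0.295, 0.610]

Posterior: Beta(28.5, 34.9).
Equal-tailed 99% interval: the 0.005 and 0.995 quantiles of Beta(28.5, 34.9).
Posterior mean ≈ 0.450, SD ≈ 0.062; a Normal approximation gives roughly [0.290, 0.609].
Exact: F⁻¹(0.005) = 0.295; F⁻¹(0.995) = 0.610.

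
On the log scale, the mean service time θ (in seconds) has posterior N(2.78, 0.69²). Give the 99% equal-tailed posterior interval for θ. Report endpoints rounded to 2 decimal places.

[2.73, 95.33]

On the log scale the 99% interval is 2.78 ± 2.576 × 0.69 = [1.0027, 4.5573].
Exponentiate: [e^1.0027, e^4.5573] = [2.73, 95.33].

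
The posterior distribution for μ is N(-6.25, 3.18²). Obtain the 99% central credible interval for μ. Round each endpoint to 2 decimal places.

[-14.44, 1.94]

The posterior is symmetric, so the 99% equal-tailed interval is μ = -6.25 ± z·3.18 with z = 2.576.
Half-width: 2.576 × 3.18 = 8.19.
-6.25 − 8.19 = -14.44; -6.25 + 8.19 = 1.94.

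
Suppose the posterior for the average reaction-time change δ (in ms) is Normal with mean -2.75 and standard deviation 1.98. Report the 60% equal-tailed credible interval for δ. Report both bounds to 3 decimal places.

[-4.416, -1.084]

The posterior is symmetric, so the 60% equal-tailed interval is δ = -2.75 ± z·1.98 with z = 0.842.
Half-width: 0.842 × 1.98 = 1.666.
-2.75 − 1.666 = -4.416; -2.75 + 1.666 = -1.084.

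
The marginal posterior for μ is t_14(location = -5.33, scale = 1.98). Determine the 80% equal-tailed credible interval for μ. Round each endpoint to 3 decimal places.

The t_14 distribution is symmetric; the 80% interval is -5.33 ± t·1.98 with t_{0.9,14} = 1.345.
Half-width: 1.345 × 1.98 = 2.663.
-5.33 − 2.663 = -7.993; -5.33 + 2.663 = -2.667.

[-7.993, -2.667]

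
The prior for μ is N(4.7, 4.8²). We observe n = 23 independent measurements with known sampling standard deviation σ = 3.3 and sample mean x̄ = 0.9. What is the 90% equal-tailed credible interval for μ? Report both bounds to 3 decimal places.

[-0.144, 2.097]

Posterior precision = 1/4.8² + 23/3.3² = 0.0434 + 2.1120 = 2.1554, so posterior SD = 0.6811.
Posterior mean = (4.7/4.8² + 23·0.9/3.3²) / 2.1554 = 0.9765.
Interval: 0.9765 ± 1.645 × 0.6811 → [-0.144, 2.097].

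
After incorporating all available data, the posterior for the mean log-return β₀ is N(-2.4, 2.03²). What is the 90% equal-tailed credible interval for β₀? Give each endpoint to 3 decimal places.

The posterior is symmetric, so the 90% equal-tailed interval is β₀ = -2.4 ± z·2.03 with z = 1.645.
Half-width: 1.645 × 2.03 = 3.339.
-2.4 − 3.339 = -5.739; -2.4 + 3.339 = 0.939.

[-5.739, 0.939]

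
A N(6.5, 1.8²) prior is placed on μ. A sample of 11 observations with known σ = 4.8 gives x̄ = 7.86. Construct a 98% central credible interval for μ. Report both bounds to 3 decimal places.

[4.702, 9.950]

Posterior precision = 1/1.8² + 11/4.8² = 0.3086 + 0.4774 = 0.7861, so posterior SD = 1.1279.
Posterior mean = (6.5/1.8² + 11·7.86/4.8²) / 0.7861 = 7.3260.
Interval: 7.3260 ± 2.326 × 1.1279 → [4.702, 9.950].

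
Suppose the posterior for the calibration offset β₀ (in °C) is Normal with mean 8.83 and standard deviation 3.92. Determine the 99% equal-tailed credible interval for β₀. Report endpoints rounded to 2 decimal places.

[-1.27, 18.93]

The posterior is symmetric, so the 99% equal-tailed interval is β₀ = 8.83 ± z·3.92 with z = 2.576.
Half-width: 2.576 × 3.92 = 10.10.
8.83 − 10.10 = -1.27; 8.83 + 10.10 = 18.93.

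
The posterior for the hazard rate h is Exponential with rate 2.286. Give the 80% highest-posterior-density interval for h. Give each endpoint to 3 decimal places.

[0.000, 0.704]

The exponential density is strictly decreasing on [0, ∞), so the HPD interval is anchored at 0: [0, q] with P(h ≤ q) = 0.80.
q = −ln(1 − 0.80) / 2.286 = 1.6094 / 2.286 = 0.704.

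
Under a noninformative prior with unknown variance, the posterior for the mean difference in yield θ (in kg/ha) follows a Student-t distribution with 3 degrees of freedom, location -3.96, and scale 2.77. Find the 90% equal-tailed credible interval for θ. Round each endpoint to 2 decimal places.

The t_3 distribution is symmetric; the 90% interval is -3.96 ± t·2.77 with t_{0.95,3} = 2.353.
Half-width: 2.353 × 2.77 = 6.52.
-3.96 − 6.52 = -10.48; -3.96 + 6.52 = 2.56.

[-10.48, 2.56]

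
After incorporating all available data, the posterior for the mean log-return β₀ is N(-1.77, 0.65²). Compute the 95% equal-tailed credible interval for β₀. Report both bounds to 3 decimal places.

[-3.044, -0.496]

The posterior is symmetric, so the 95% equal-tailed interval is β₀ = -1.77 ± z·0.65 with z = 1.960.
Half-width: 1.960 × 0.65 = 1.274.
-1.77 − 1.274 = -3.044; -1.77 + 1.274 = -0.496.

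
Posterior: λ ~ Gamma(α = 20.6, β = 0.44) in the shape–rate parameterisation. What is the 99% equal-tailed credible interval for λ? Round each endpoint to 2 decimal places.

Posterior: Gamma(shape 20.6, rate 0.44).
Equal-tailed 99% interval: Gamma(20.6, 0.44) quantiles at 0.005 and 0.995.
Posterior mean ≈ 46.82, SD ≈ 10.32; a Normal approximation gives roughly [20.25, 73.39].
Exact: lower = 24.50; upper = 77.62.

[24.50, 77.62]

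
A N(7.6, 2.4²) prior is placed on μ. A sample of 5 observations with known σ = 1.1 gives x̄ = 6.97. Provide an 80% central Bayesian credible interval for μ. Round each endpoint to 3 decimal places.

Posterior precision = 1/2.4² + 5/1.1² = 0.1736 + 4.1322 = 4.3058, so posterior SD = 0.4819.
Posterior mean = (7.6/2.4² + 5·6.97/1.1²) / 4.3058 = 6.9954.
Interval: 6.9954 ± 1.282 × 0.4819 → [6.378, 7.613].

[6.378, 7.613]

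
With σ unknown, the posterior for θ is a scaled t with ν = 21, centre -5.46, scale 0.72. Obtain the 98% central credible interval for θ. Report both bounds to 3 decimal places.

[-7.273, -3.647]

The t_21 distribution is symmetric; the 98% interval is -5.46 ± t·0.72 with t_{0.99,21} = 2.518.
Half-width: 2.518 × 0.72 = 1.813.
-5.46 − 1.813 = -7.273; -5.46 + 1.813 = -3.647.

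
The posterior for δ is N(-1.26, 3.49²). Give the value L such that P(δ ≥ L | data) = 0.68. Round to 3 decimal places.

Need L with P(δ ≥ L) = 0.68: L = -1.26 − z_{0.32}·3.49.
z = 0.468; L = -1.26 − 0.468 × 3.49 = -2.892.

-2.892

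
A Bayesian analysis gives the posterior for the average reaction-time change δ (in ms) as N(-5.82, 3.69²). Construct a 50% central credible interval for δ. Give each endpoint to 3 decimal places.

The posterior is symmetric, so the 50% equal-tailed interval is δ = -5.82 ± z·3.69 with z = 0.674.
Half-width: 0.674 × 3.69 = 2.489.
-5.82 − 2.489 = -8.309; -5.82 + 2.489 = -3.331.

[-8.309, -3.331]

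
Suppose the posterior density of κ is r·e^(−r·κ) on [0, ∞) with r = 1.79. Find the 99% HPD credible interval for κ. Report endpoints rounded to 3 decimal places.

The exponential density is strictly decreasing on [0, ∞), so the HPD interval is anchored at 0: [0, q] with P(κ ≤ q) = 0.99.
q = −ln(1 − 0.99) / 1.79 = 4.6052 / 1.79 = 2.573.

[0.000, 2.573]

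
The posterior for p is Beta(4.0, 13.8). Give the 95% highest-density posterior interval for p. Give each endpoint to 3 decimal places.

[0.054, 0.414]

The posterior is unimodal and skewed, so the HPD interval has equal density at both endpoints and is the shortest 95% interval.
Solving f(0.054) = f(0.414) with F(0.414) − F(0.054) = 0.95 gives [0.054, 0.414].
For comparison, the equal-tailed interval is [0.069, 0.439]; the HPD is narrower and shifted toward the mode.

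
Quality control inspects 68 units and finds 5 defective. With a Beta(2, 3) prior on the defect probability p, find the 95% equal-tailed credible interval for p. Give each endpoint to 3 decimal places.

Posterior: Beta(2+5, 3+63) = Beta(7, 66).
Equal-tailed 95% interval: the 0.025 and 0.975 quantiles of Beta(7, 66).
Posterior mean ≈ 0.096, SD ≈ 0.034; a Normal approximation gives roughly [0.029, 0.163].
Exact: F⁻¹(0.025) = 0.040; F⁻¹(0.975) = 0.173.

[0.040, 0.173]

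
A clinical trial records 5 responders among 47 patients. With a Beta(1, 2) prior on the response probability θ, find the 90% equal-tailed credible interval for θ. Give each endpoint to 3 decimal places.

[0.055, 0.203]

Posterior: Beta(1+5, 2+42) = Beta(6, 44).
Equal-tailed 90% interval: the 0.05 and 0.95 quantiles of Beta(6, 44).
Posterior mean ≈ 0.120, SD ≈ 0.046; a Normal approximation gives roughly [0.045, 0.195].
Exact: F⁻¹(0.05) = 0.055; F⁻¹(0.95) = 0.203.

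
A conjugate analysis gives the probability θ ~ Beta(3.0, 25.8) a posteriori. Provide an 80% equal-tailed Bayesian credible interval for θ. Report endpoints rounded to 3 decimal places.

Posterior: Beta(3.0, 25.8).
Equal-tailed 80% interval: the 0.1 and 0.9 quantiles of Beta(3.0, 25.8).
Posterior mean ≈ 0.104, SD ≈ 0.056; a Normal approximation gives roughly [0.032, 0.176].
Exact: F⁻¹(0.1) = 0.040; F⁻¹(0.9) = 0.180.

[0.040, 0.180]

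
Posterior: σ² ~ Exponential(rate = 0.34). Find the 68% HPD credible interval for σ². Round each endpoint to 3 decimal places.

The exponential density is strictly decreasing on [0, ∞), so the HPD interval is anchored at 0: [0, q] with P(σ² ≤ q) = 0.68.
q = −ln(1 − 0.68) / 0.34 = 1.1394 / 0.34 = 3.351.

[0.000, 3.351]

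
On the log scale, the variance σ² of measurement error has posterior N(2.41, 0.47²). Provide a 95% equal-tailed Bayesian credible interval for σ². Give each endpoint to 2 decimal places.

[4.43, 27.97]

On the log scale the 95% interval is 2.41 ± 1.960 × 0.47 = [1.4888, 3.3312].
Exponentiate: [e^1.4888, e^3.3312] = [4.43, 27.97].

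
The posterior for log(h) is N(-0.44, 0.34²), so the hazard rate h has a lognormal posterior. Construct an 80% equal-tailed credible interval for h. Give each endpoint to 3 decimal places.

[0.417, 0.996]

On the log scale the 80% interval is -0.44 ± 1.282 × 0.34 = [-0.8757, -0.0043].
Exponentiate: [e^-0.8757, e^-0.0043] = [0.417, 0.996].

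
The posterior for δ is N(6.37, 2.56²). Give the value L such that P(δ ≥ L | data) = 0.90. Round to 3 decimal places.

3.089

Need L with P(δ ≥ L) = 0.90: L = 6.37 − z_{0.1}·2.56.
z = 1.282; L = 6.37 − 1.282 × 2.56 = 3.089.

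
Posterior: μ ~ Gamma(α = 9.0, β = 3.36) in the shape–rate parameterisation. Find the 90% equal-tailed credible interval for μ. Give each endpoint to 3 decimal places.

[1.397, 4.296]

Posterior: Gamma(shape 9.0, rate 3.36).
Equal-tailed 90% interval: Gamma(9.0, 3.36) quantiles at 0.05 and 0.95.
Posterior mean ≈ 2.679, SD ≈ 0.893; a Normal approximation gives roughly [1.210, 4.147].
Exact: lower = 1.397; upper = 4.296.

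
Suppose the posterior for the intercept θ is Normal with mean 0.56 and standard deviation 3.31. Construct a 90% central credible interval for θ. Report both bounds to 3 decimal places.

[-4.884, 6.004]

The posterior is symmetric, so the 90% equal-tailed interval is θ = 0.56 ± z·3.31 with z = 1.645.
Half-width: 1.645 × 3.31 = 5.444.
0.56 − 5.444 = -4.884; 0.56 + 5.444 = 6.004.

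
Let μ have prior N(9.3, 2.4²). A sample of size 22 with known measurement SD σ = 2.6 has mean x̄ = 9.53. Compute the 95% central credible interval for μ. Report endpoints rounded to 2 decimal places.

[8.46, 10.58]

Posterior precision = 1/2.4² + 22/2.6² = 0.1736 + 3.2544 = 3.4280, so posterior SD = 0.5401.
Posterior mean = (9.3/2.4² + 22·9.53/2.6²) / 3.4280 = 9.5184.
Interval: 9.5184 ± 1.960 × 0.5401 → [8.46, 10.58].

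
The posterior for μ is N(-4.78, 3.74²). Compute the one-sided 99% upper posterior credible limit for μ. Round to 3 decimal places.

3.921

Need U with P(μ ≤ U) = 0.99: U = -4.78 + z_{0.01}·3.74.
z = 2.326; U = -4.78 + 2.326 × 3.74 = 3.921.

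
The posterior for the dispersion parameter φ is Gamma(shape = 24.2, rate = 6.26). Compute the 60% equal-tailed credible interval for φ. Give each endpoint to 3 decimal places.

[3.194, 4.507]

Posterior: Gamma(shape 24.2, rate 6.26).
Equal-tailed 60% interval: Gamma(24.2, 6.26) quantiles at 0.2 and 0.8.
Posterior mean ≈ 3.866, SD ≈ 0.786; a Normal approximation gives roughly [3.204, 4.527].
Exact: lower = 3.194; upper = 4.507.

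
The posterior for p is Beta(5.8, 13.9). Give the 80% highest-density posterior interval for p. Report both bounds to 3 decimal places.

The posterior is unimodal and skewed, so the HPD interval has equal density at both endpoints and is the shortest 80% interval.
Solving f(0.156) = f(0.412) with F(0.412) − F(0.156) = 0.80 gives [0.156, 0.412].
For comparison, the equal-tailed interval is [0.170, 0.429]; the HPD is narrower and shifted toward the mode.

[0.156, 0.412]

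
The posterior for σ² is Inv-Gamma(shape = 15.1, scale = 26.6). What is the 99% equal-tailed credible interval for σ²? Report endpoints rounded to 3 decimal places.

[0.986, 3.822]

Inverse-Gamma(15.1, 26.6) quantiles: F⁻¹(0.005) and F⁻¹(0.995).
Equivalently, 1/σ² ~ Gamma(15.1, rate = 26.6); invert its 0.995 and 0.005 quantiles.
Posterior mean ≈ 1.887, SD ≈ 0.521; a Normal approximation gives roughly [0.544, 3.229].
Exact: lower = 0.986; upper = 3.822.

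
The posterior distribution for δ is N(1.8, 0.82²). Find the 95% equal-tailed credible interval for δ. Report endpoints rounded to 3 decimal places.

[0.193, 3.407]

The posterior is symmetric, so the 95% equal-tailed interval is δ = 1.8 ± z·0.82 with z = 1.960.
Half-width: 1.960 × 0.82 = 1.607.
1.8 − 1.607 = 0.193; 1.8 + 1.607 = 3.407.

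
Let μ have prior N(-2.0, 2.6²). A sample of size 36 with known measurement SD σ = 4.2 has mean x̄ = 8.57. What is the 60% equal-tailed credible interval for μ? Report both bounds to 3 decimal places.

Posterior precision = 1/2.6² + 36/4.2² = 0.1479 + 2.0408 = 2.1887, so posterior SD = 0.6759.
Posterior mean = (-2.0/2.6² + 36·8.57/4.2²) / 2.1887 = 7.8556.
Interval: 7.8556 ± 0.842 × 0.6759 → [7.287, 8.424].

[7.287, 8.424]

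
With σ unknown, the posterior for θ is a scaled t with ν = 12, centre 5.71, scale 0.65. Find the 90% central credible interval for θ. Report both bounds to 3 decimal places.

[4.552, 6.868]

The t_12 distribution is symmetric; the 90% interval is 5.71 ± t·0.65 with t_{0.95,12} = 1.782.
Half-width: 1.782 × 0.65 = 1.158.
5.71 − 1.158 = 4.552; 5.71 + 1.158 = 6.868.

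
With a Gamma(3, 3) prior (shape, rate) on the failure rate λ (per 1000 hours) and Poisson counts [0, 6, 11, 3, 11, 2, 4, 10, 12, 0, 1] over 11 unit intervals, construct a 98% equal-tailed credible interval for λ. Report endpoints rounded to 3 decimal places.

[3.287, 5.923]

Posterior: Gamma(3+60, 3+11) = Gamma(63, 14) (shape, rate).
Equal-tailed 98% interval: Gamma(63, 14) quantiles at 0.01 and 0.99.
Posterior mean ≈ 4.500, SD ≈ 0.567; a Normal approximation gives roughly [3.181, 5.819].
Exact: lower = 3.287; upper = 5.923.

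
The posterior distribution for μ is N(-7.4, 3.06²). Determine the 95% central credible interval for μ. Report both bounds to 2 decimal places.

[-13.40, -1.40]

The posterior is symmetric, so the 95% equal-tailed interval is μ = -7.4 ± z·3.06 with z = 1.960.
Half-width: 1.960 × 3.06 = 6.00.
-7.4 − 6.00 = -13.40; -7.4 + 6.00 = -1.40.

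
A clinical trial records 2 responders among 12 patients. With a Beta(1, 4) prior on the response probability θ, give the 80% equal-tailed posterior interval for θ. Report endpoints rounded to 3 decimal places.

[0.071, 0.300]

Posterior: Beta(1+2, 4+10) = Beta(3, 14).
Equal-tailed 80% interval: the 0.1 and 0.9 quantiles of Beta(3, 14).
Posterior mean ≈ 0.176, SD ≈ 0.090; a Normal approximation gives roughly [0.061, 0.292].
Exact: F⁻¹(0.1) = 0.071; F⁻¹(0.9) = 0.300.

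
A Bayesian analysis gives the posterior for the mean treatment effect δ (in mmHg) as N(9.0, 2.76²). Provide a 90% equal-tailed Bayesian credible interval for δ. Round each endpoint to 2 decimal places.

The posterior is symmetric, so the 90% equal-tailed interval is δ = 9.0 ± z·2.76 with z = 1.645.
Half-width: 1.645 × 2.76 = 4.54.
9.0 − 4.54 = 4.46; 9.0 + 4.54 = 13.54.

[4.46, 13.54]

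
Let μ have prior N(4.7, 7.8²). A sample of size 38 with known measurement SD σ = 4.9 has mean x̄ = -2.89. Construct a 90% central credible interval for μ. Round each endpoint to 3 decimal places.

Posterior precision = 1/7.8² + 38/4.9² = 0.0164 + 1.5827 = 1.5991, so posterior SD = 0.7908.
Posterior mean = (4.7/7.8² + 38·-2.89/4.9²) / 1.5991 = -2.8120.
Interval: -2.8120 ± 1.645 × 0.7908 → [-4.113, -1.511].

[-4.113, -1.511]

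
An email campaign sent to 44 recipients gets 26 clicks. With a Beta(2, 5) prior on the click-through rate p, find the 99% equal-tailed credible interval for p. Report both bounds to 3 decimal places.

Posterior: Beta(2+26, 5+18) = Beta(28, 23).
Equal-tailed 99% interval: the 0.005 and 0.995 quantiles of Beta(28, 23).
Posterior mean ≈ 0.549, SD ≈ 0.069; a Normal approximation gives roughly [0.371, 0.727].
Exact: F⁻¹(0.005) = 0.371; F⁻¹(0.995) = 0.720.

[0.371, 0.720]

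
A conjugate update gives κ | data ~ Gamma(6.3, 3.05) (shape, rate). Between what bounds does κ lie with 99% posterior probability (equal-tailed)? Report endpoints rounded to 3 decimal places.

[0.552, 4.789]

Posterior: Gamma(shape 6.3, rate 3.05).
Equal-tailed 99% interval: Gamma(6.3, 3.05) quantiles at 0.005 and 0.995.
Posterior mean ≈ 2.066, SD ≈ 0.823; a Normal approximation gives roughly [-0.054, 4.185].
Exact: lower = 0.552; upper = 4.789.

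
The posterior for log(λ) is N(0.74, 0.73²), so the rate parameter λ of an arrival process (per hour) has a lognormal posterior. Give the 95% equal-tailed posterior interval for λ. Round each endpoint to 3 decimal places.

[0.501, 8.765]

On the log scale the 95% interval is 0.74 ± 1.960 × 0.73 = [-0.6908, 2.1708].
Exponentiate: [e^-0.6908, e^2.1708] = [0.501, 8.765].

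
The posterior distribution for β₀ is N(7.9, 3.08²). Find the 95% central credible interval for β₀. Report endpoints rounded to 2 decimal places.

The posterior is symmetric, so the 95% equal-tailed interval is β₀ = 7.9 ± z·3.08 with z = 1.960.
Half-width: 1.960 × 3.08 = 6.04.
7.9 − 6.04 = 1.86; 7.9 + 6.04 = 13.94.

[1.86, 13.94]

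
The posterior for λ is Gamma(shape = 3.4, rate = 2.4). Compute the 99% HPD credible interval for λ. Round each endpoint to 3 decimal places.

[0.093, 3.809]

The posterior is unimodal and skewed, so the HPD interval has equal density at both endpoints and is the shortest 99% interval.
Solving f(0.093) = f(3.809) with F(3.809) − F(0.093) = 0.99 gives [0.093, 3.809].
For comparison, the equal-tailed interval is [0.192, 4.153]; the HPD is narrower and shifted toward the mode.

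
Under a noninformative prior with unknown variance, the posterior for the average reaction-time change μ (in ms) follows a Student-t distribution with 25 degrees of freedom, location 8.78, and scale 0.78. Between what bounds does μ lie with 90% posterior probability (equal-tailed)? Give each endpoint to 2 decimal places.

The t_25 distribution is symmetric; the 90% interval is 8.78 ± t·0.78 with t_{0.95,25} = 1.708.
Half-width: 1.708 × 0.78 = 1.33.
8.78 − 1.33 = 7.45; 8.78 + 1.33 = 10.11.

[7.45, 10.11]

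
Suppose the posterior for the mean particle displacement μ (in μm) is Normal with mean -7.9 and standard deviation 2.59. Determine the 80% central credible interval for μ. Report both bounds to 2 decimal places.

[-11.22, -4.58]

The posterior is symmetric, so the 80% equal-tailed interval is μ = -7.9 ± z·2.59 with z = 1.282.
Half-width: 1.282 × 2.59 = 3.32.
-7.9 − 3.32 = -11.22; -7.9 + 3.32 = -4.58.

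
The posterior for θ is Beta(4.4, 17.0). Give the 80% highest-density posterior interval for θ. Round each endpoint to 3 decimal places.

[0.086, 0.299]

The posterior is unimodal and skewed, so the HPD interval has equal density at both endpoints and is the shortest 80% interval.
Solving f(0.086) = f(0.299) with F(0.299) − F(0.086) = 0.80 gives [0.086, 0.299].
For comparison, the equal-tailed interval is [0.102, 0.321]; the HPD is narrower and shifted toward the mode.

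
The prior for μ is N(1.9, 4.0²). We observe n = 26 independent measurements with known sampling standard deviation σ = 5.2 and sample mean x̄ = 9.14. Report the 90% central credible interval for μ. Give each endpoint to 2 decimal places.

[7.07, 10.32]

Posterior precision = 1/4.0² + 26/5.2² = 0.0625 + 0.9615 = 1.0240, so posterior SD = 0.9882.
Posterior mean = (1.9/4.0² + 26·9.14/5.2²) / 1.0240 = 8.6981.
Interval: 8.6981 ± 1.645 × 0.9882 → [7.07, 10.32].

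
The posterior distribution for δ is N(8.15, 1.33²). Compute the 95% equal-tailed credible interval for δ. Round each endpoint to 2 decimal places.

[5.54, 10.76]

The posterior is symmetric, so the 95% equal-tailed interval is δ = 8.15 ± z·1.33 with z = 1.960.
Half-width: 1.960 × 1.33 = 2.61.
8.15 − 2.61 = 5.54; 8.15 + 2.61 = 10.76.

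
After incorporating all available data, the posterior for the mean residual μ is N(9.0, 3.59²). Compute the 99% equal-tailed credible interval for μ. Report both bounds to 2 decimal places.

The posterior is symmetric, so the 99% equal-tailed interval is μ = 9.0 ± z·3.59 with z = 2.576.
Half-width: 2.576 × 3.59 = 9.25.
9.0 − 9.25 = -0.25; 9.0 + 9.25 = 18.25.

[-0.25, 18.25]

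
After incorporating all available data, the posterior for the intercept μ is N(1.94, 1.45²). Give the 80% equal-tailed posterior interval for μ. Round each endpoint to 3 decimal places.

[0.082, 3.798]

The posterior is symmetric, so the 80% equal-tailed interval is μ = 1.94 ± z·1.45 with z = 1.282.
Half-width: 1.282 × 1.45 = 1.858.
1.94 − 1.858 = 0.082; 1.94 + 1.858 = 3.798.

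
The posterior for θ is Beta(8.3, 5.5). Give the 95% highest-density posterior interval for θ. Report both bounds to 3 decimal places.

[0.354, 0.842]

The posterior is unimodal and skewed, so the HPD interval has equal density at both endpoints and is the shortest 95% interval.
Solving f(0.354) = f(0.842) with F(0.842) − F(0.354) = 0.95 gives [0.354, 0.842].
For comparison, the equal-tailed interval is [0.343, 0.832]; the HPD is narrower and shifted toward the mode.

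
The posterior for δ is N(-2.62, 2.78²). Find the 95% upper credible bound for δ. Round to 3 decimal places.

Need U with P(δ ≤ U) = 0.95: U = -2.62 + z_{0.05}·2.78.
z = 1.645; U = -2.62 + 1.645 × 2.78 = 1.953.

1.953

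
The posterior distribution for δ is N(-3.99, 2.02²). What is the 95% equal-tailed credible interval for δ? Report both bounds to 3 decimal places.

The posterior is symmetric, so the 95% equal-tailed interval is δ = -3.99 ± z·2.02 with z = 1.960.
Half-width: 1.960 × 2.02 = 3.959.
-3.99 − 3.959 = -7.949; -3.99 + 3.959 = -0.031.

[-7.949, -0.031]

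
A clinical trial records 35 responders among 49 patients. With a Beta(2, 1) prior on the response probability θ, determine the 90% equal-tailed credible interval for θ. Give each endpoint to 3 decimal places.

Posterior: Beta(2+35, 1+14) = Beta(37, 15).
Equal-tailed 90% interval: the 0.05 and 0.95 quantiles of Beta(37, 15).
Posterior mean ≈ 0.712, SD ≈ 0.062; a Normal approximation gives roughly [0.609, 0.814].
Exact: F⁻¹(0.05) = 0.605; F⁻¹(0.95) = 0.809.

[0.605, 0.809]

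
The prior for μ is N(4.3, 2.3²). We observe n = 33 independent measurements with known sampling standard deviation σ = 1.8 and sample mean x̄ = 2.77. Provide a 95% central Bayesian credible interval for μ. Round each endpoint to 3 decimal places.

Posterior precision = 1/2.3² + 33/1.8² = 0.1890 + 10.1852 = 10.3742, so posterior SD = 0.3105.
Posterior mean = (4.3/2.3² + 33·2.77/1.8²) / 10.3742 = 2.7979.
Interval: 2.7979 ± 1.960 × 0.3105 → [2.189, 3.406].

[2.189, 3.406]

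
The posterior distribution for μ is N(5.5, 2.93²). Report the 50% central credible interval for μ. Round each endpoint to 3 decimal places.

The posterior is symmetric, so the 50% equal-tailed interval is μ = 5.5 ± z·2.93 with z = 0.674.
Half-width: 0.674 × 2.93 = 1.976.
5.5 − 1.976 = 3.524; 5.5 + 1.976 = 7.476.

[3.524, 7.476]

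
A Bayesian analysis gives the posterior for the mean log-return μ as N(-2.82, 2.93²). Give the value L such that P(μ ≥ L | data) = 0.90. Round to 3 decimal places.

-6.575

Need L with P(μ ≥ L) = 0.90: L = -2.82 − z_{0.1}·2.93.
z = 1.282; L = -2.82 − 1.282 × 2.93 = -6.575.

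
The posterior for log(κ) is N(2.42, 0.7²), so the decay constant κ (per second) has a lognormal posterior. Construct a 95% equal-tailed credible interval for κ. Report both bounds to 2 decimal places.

On the log scale the 95% interval is 2.42 ± 1.960 × 0.7 = [1.0480, 3.7920].
Exponentiate: [e^1.0480, e^3.7920] = [2.85, 44.34].

[2.85, 44.34]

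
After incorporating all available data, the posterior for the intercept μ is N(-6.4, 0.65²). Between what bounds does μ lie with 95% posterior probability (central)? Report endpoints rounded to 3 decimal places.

[-7.674, -5.126]

The posterior is symmetric, so the 95% equal-tailed interval is μ = -6.4 ± z·0.65 with z = 1.960.
Half-width: 1.960 × 0.65 = 1.274.
-6.4 − 1.274 = -7.674; -6.4 + 1.274 = -5.126.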